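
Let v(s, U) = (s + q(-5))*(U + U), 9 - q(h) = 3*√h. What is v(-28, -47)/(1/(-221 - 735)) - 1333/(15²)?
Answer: -384169933/225 - 269592*I*√5 ≈ -1.7074e+6 - 6.0283e+5*I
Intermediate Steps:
q(h) = 9 - 3*√h
v(s, U) = 2*U*(9 + s - 3*I*√5) (v(s, U) = (s + (9 - 3*I*√5))*(U + U) = (s + (9 - 3*I*√5))*(2*U) = (9 + s - 3*I*√5)*(2*U) = 2*U*(9 + s - 3*I*√5))
v(-28, -47)/(1/(-221 - 735)) - 1333/(15²) = (2*(-47)*(9 - 28 - 3*I*√5))/(1/(-221 - 735)) - 1333/(15²) = (2*(-47)*(-19 - 3*I*√5))/(1/(-956)) - 1333/225 = (1786 + 282*I*√5)/(-1/956) - 1333*1/225 = (1786 + 282*I*√5)*(-956) - 1333/225 = (-1707416 - 269592*I*√5) - 1333/225 = -384169933/225 - 269592*I*√5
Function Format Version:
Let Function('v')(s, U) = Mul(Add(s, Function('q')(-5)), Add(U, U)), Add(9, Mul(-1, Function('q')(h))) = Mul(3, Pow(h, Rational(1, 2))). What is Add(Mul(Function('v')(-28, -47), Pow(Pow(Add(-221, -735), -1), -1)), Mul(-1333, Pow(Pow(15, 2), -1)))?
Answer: Add(Rational(-384169933, 225), Mul(-269592, I, Pow(5, Rational(1, 2)))) ≈ Add(-1.7074e+6, Mul(-6.0283e+5, I))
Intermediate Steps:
Function('q')(h) = Add(9, Mul(-3, Pow(h, Rational(1, 2)))) (Function('q')(h) = Add(9, Mul(-1, Mul(3, Pow(h, Rational(1, 2))))) = Add(9, Mul(-3, Pow(h, Rational(1, 2)))))
Function('v')(s, U) = Mul(2, U, Add(9, s, Mul(-3, I, Pow(5, Rational(1, 2))))) (Function('v')(s, U) = Mul(Add(s, Add(9, Mul(-3, Pow(-5, Rational(1, 2))))), Add(U, U)) = Mul(Add(s, Add(9, Mul(-3, Mul(I, Pow(5, Rational(1, 2)))))), Mul(2, U)) = Mul(Add(s, Add(9, Mul(-3, I, Pow(5, Rational(1, 2))))), Mul(2, U)) = Mul(Add(9, s, Mul(-3, I, Pow(5, Rational(1, 2)))), Mul(2, U)) = Mul(2, U, Add(9, s, Mul(-3, I, Pow(5, Rational(1, 2))))))
Add(Mul(Function('v')(-28, -47), Pow(Pow(Add(-221, -735), -1), -1)), Mul(-1333, Pow(Pow(15, 2), -1))) = Add(Mul(Mul(2, -47, Add(9, -28, Mul(-3, I, Pow(5, Rational(1, 2))))), Pow(Pow(Add(-221, -735), -1), -1)), Mul(-1333, Pow(Pow(15, 2), -1))) = Add(Mul(Mul(2, -47, Add(-19, Mul(-3, I, Pow(5, Rational(1, 2))))), Pow(Pow(-956, -1), -1)), Mul(-1333, Pow(225, -1))) = Add(Mul(Add(1786, Mul(282, I, Pow(5, Rational(1, 2)))), Pow(Rational(-1, 956), -1)), Mul(-1333, Rational(1, 225))) = Add(Mul(Add(1786, Mul(282, I, Pow(5, Rational(1, 2)))), -956), Rational(-1333, 225)) = Add(Add(-1707416, Mul(-269592, I, Pow(5, Rational(1, 2)))), Rational(-1333, 225)) = Add(Rational(-384169933, 225), Mul(-269592, I, Pow(5, Rational(1, 2))))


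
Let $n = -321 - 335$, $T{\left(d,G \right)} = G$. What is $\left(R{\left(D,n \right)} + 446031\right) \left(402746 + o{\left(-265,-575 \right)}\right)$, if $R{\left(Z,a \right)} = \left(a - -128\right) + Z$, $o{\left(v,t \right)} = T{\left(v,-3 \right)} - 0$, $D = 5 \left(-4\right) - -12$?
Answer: $179419992785$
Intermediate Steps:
$D = -8$ ($D = -20 + 12 = -8$)
$n = -656$
$o{\left(v,t \right)} = -3$ ($o{\left(v,t \right)} = -3 - 0 = -3 + 0 = -3$)
$R{\left(Z,a \right)} = 128 + Z + a$ ($R{\left(Z,a \right)} = \left(a + 128\right) + Z = \left(128 + a\right) + Z = 128 + Z + a$)
$\left(R{\left(D,n \right)} + 446031\right) \left(402746 + o{\left(-265,-575 \right)}\right) = \left(\left(128 - 8 - 656\right) + 446031\right) \left(402746 - 3\right) = \left(-536 + 446031\right) 402743 = 445495 \cdot 402743 = 179419992785$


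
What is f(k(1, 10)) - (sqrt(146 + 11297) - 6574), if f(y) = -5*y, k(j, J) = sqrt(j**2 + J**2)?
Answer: 6574 - sqrt(11443) - 5*sqrt(101) ≈ 6416.8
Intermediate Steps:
k(j, J) = sqrt(J**2 + j**2)
f(k(1, 10)) - (sqrt(146 + 11297) - 6574) = -5*sqrt(10**2 + 1**2) - (sqrt(146 + 11297) - 6574) = -5*sqrt(100 + 1) - (sqrt(11443) - 6574) = -5*sqrt(101) - (-6574 + sqrt(11443)) = -5*sqrt(101) + (6574 - sqrt(11443)) = 6574 - sqrt(11443) - 5*sqrt(101)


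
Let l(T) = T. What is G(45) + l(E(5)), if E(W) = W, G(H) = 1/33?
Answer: 166/33 ≈ 5.0303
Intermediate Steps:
G(H) = 1/33
G(45) + l(E(5)) = 1/33 + 5 = 166/33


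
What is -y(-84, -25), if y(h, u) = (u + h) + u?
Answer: 134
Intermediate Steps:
y(h, u) = h + 2*u (y(h, u) = (h + u) + u = h + 2*u)
-y(-84, -25) = -(-84 + 2*(-25)) = -(-84 - 50) = -1*(-134) = 134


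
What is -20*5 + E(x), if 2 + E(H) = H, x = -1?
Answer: -103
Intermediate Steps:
E(H) = -2 + H
-20*5 + E(x) = -20*5 + (-2 - 1) = -100 - 3 = -103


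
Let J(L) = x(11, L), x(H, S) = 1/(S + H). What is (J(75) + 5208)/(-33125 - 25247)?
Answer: -447889/5019992 ≈ -0.089221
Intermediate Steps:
x(H, S) = 1/(H + S)
J(L) = 1/(11 + L)
(J(75) + 5208)/(-33125 - 25247) = (1/(11 + 75) + 5208)/(-33125 - 25247) = (1/86 + 5208)/(-58372) = (1/86 + 5208)*(-1/58372) = (447889/86)*(-1/58372) = -447889/5019992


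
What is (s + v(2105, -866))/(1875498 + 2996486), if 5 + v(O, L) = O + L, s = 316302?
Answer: 19846/304499 ≈ 0.065176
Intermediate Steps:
v(O, L) = -5 + L + O (v(O, L) = -5 + (O + L) = -5 + (L + O) = -5 + L + O)
(s + v(2105, -866))/(1875498 + 2996486) = (316302 + (-5 - 866 + 2105))/(1875498 + 2996486) = (316302 + 1234)/4871984 = 317536*(1/4871984) = 19846/304499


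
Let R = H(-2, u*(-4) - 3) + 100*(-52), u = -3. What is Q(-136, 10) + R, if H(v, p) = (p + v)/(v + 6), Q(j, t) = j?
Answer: -21337/4 ≈ -5334.3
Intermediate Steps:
H(v, p) = (p + v)/(6 + v)
R = -20793/4 (R = ((-3*(-4) - 3) - 2)/(6 - 2) + 100*(-52) = ((12 - 3) - 2)/4 - 5200 = (9 - 2)/4 - 5200 = (¼)*7 - 5200 = 7/4 - 5200 = -20793/4 ≈ -5198.3)
Q(-136, 10) + R = -136 - 20793/4 = -21337/4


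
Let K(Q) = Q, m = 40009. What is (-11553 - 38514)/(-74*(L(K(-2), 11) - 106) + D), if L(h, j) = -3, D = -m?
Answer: 50067/31943 ≈ 1.5674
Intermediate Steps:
D = -40009 (D = -1*40009 = -40009)
(-11553 - 38514)/(-74*(L(K(-2), 11) - 106) + D) = (-11553 - 38514)/(-74*(-3 - 106) - 40009) = -50067/(-74*(-109) - 40009) = -50067/(8066 - 40009) = -50067/(-31943) = -50067*(-1/31943) = 50067/31943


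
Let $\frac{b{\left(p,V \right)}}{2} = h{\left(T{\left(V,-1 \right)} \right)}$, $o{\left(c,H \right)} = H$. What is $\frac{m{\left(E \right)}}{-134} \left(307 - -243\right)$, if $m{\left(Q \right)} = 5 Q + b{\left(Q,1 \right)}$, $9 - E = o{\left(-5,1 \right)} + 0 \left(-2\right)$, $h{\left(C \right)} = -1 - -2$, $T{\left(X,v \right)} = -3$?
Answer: $- \frac{11550}{67} \approx -172.39$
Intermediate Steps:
$h{\left(C \right)} = 1$ ($h{\left(C \right)} = -1 + 2 = 1$)
$b{\left(p,V \right)} = 2$ ($b{\left(p,V \right)} = 2 \cdot 1 = 2$)
$E = 8$ ($E = 9 - \left(1 + 0 \left(-2\right)\right) = 9 - \left(1 + 0\right) = 9 - 1 = 8$)
$m{\left(Q \right)} = 2 + 5 Q$ ($m{\left(Q \right)} = 5 Q + 2 = 2 + 5 Q$)
$\frac{m{\left(E \right)}}{-134} \left(307 - -243\right) = \frac{2 + 5 \cdot 8}{-134} \left(307 - -243\right) = \left(2 + 40\right) \left(- \frac{1}{134}\right) \left(307 + 243\right) = 42 \left(- \frac{1}{134}\right) 550 = \left(- \frac{21}{67}\right) 550 = - \frac{11550}{67}$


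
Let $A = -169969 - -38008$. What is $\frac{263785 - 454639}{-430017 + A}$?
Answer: $\frac{10603}{31221} \approx 0.33961$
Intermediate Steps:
$A = -131961$ ($A = -169969 + 38008 = -131961$)
$\frac{263785 - 454639}{-430017 + A} = \frac{263785 - 454639}{-430017 - 131961} = - \frac{190854}{-561978} = \left(-190854\right) \left(- \frac{1}{561978}\right) = \frac{10603}{31221}$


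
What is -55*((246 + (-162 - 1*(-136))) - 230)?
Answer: 550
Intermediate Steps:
-55*((246 + (-162 - 1*(-136))) - 230) = -55*((246 + (-162 + 136)) - 230) = -55*((246 - 26) - 230) = -55*(220 - 230) = -55*(-10) = 550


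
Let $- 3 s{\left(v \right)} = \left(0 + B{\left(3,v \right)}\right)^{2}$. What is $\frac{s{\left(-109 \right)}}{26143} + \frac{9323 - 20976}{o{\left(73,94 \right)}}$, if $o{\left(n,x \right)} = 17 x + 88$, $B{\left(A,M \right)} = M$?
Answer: $- \frac{311321501}{44077098} \approx -7.0631$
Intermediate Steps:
$o{\left(n,x \right)} = 88 + 17 x$
$s{\left(v \right)} = - \frac{v^{2}}{3}$ ($s{\left(v \right)} = - \frac{\left(0 + v\right)^{2}}{3} = - \frac{v^{2}}{3}$)
$\frac{s{\left(-109 \right)}}{26143} + \frac{9323 - 20976}{o{\left(73,94 \right)}} = \frac{\left(- \frac{1}{3}\right) \left(-109\right)^{2}}{26143} + \frac{9323 - 20976}{88 + 17 \cdot 94} = \left(- \frac{1}{3}\right) 11881 \cdot \frac{1}{26143} + \frac{9323 - 20976}{88 + 1598} = \left(- \frac{11881}{3}\right) \frac{1}{26143} - \frac{11653}{1686} = - \frac{11881}{78429} - \frac{11653}{1686} = - \frac{311321501}{44077098}$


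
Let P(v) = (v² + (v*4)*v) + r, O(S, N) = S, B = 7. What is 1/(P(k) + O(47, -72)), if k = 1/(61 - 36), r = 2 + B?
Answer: 125/7001 ≈ 0.017855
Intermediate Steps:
r = 9 (r = 2 + 7 = 9)
k = 1/25 ≈ 0.040000
P(v) = 9 + 5*v² (P(v) = (v² + (v*4)*v) + 9 = (v² + (4*v)*v) + 9 = (v² + 4*v²) + 9 = 5*v² + 9 = 9 + 5*v²)
1/(P(k) + O(47, -72)) = 1/((9 + 5*(1/25)²) + 47) = 1/((9 + 5*(1/625)) + 47) = 1/((9 + 1/125) + 47) = 1/(1126/125 + 47) = 1/(7001/125) = 125/7001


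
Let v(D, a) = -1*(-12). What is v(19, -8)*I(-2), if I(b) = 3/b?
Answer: -18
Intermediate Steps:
v(D, a) = 12
v(19, -8)*I(-2) = 12*(3/(-2)) = 12*(3*(-1/2)) = 12*(-3/2) = -18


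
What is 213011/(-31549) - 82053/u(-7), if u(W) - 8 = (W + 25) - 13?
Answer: -2591459240/410137 ≈ -6318.5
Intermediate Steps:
u(W) = 20 + W (u(W) = 8 + ((W + 25) - 13) = 8 + ((25 + W) - 13) = 8 + (12 + W) = 20 + W)
213011/(-31549) - 82053/u(-7) = 213011/(-31549) - 82053/(20 - 7) = 213011*(-1/31549) - 82053/13 = -213011/31549 - 82053*1/13 = -213011/31549 - 82053/13 = -2591459240/410137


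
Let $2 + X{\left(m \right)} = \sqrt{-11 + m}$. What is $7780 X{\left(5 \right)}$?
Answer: $-15560 + 7780 i \sqrt{6} \approx -15560.0 + 19057.0 i$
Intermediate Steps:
$X{\left(m \right)} = -2 + \sqrt{-11 + m}$
$7780 X{\left(5 \right)} = 7780 \left(-2 + \sqrt{-11 + 5}\right) = 7780 \left(-2 + \sqrt{-6}\right) = 7780 \left(-2 + i \sqrt{6}\right) = -15560 + 7780 i \sqrt{6}$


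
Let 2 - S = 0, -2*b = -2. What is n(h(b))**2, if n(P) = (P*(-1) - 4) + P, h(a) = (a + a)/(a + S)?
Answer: 16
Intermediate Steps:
b = 1 (b = -1/2*(-2) = 1)
S = 2 (S = 2 - 1*0 = 2 + 0 = 2)
h(a) = 2*a/(2 + a) (h(a) = (a + a)/(a + 2) = (2*a)/(2 + a) = 2*a/(2 + a))
n(P) = -4 (n(P) = (-P - 4) + P = (-4 - P) + P = -4)
n(h(b))**2 = (-4)**2 = 16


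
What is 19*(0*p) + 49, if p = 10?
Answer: 49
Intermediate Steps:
19*(0*p) + 49 = 19*(0*10) + 49 = 19*0 + 49 = 0 + 49 = 49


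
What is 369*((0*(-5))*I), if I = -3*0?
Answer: 0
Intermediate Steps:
I = 0
369*((0*(-5))*I) = 369*((0*(-5))*0) = 369*(0*0) = 369*0 = 0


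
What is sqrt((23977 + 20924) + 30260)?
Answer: sqrt(75161) ≈ 274.16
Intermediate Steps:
sqrt((23977 + 20924) + 30260) = sqrt(44901 + 30260) = sqrt(75161)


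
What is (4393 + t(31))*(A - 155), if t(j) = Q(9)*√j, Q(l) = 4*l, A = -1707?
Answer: -8179766 - 67032*√31 ≈ -8.5530e+6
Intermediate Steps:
t(j) = 36*√j (t(j) = (4*9)*√j = 36*√j)
(4393 + t(31))*(A - 155) = (4393 + 36*√31)*(-1707 - 155) = (4393 + 36*√31)*(-1862) = -8179766 - 67032*√31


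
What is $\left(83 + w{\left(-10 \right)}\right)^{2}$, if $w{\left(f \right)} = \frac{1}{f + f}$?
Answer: $\frac{2752281}{400} \approx 6880.7$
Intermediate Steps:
$w{\left(f \right)} = \frac{1}{2 f}$
$\left(83 + w{\left(-10 \right)}\right)^{2} = \left(83 + \frac{1}{2 \left(-10\right)}\right)^{2} = \left(83 + \frac{1}{2} \left(- \frac{1}{10}\right)\right)^{2} = \left(83 - \frac{1}{20}\right)^{2} = \left(\frac{1659}{20}\right)^{2} = \frac{2752281}{400}$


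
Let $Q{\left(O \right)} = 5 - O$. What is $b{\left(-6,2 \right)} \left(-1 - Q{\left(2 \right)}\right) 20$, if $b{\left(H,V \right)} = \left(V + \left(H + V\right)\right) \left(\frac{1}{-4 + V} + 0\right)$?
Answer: $-80$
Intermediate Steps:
$b{\left(H,V \right)} = \frac{H + 2 V}{-4 + V}$
$b{\left(-6,2 \right)} \left(-1 - Q{\left(2 \right)}\right) 20 = \frac{-6 + 2 \cdot 2}{-4 + 2} \left(-1 - \left(5 - 2\right)\right) 20 = \frac{-6 + 4}{-2} \left(-1 - \left(5 - 2\right)\right) 20 = \left(- \frac{1}{2}\right) \left(-2\right) \left(-1 - 3\right) 20 = 1 \left(-1 - 3\right) 20 = 1 \left(-4\right) 20 = \left(-4\right) 20 = -80$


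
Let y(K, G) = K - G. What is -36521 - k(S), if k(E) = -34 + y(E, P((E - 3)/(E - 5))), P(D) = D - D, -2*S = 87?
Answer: -72887/2 ≈ -36444.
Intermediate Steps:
S = -87/2 (S = -½*87 = -87/2 ≈ -43.500)
P(D) = 0
k(E) = -34 + E (k(E) = -34 + (E - 1*0) = -34 + (E + 0) = -34 + E)
-36521 - k(S) = -36521 - (-34 - 87/2) = -36521 - 1*(-155/2) = -36521 + 155/2 = -72887/2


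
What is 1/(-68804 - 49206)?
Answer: -1/118010 ≈ -8.4739e-6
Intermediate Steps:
1/(-68804 - 49206) = 1/(-118010) = -1/118010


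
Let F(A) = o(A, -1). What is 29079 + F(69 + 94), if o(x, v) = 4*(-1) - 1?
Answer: 29074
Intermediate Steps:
o(x, v) = -5 (o(x, v) = -4 - 1 = -5)
F(A) = -5
29079 + F(69 + 94) = 29079 - 5 = 29074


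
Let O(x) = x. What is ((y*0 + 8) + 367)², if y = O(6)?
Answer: 140625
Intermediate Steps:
y = 6
((y*0 + 8) + 367)² = ((6*0 + 8) + 367)² = ((0 + 8) + 367)² = (8 + 367)² = 375² = 140625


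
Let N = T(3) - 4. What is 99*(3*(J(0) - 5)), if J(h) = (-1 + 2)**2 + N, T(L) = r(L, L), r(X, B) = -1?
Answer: -2673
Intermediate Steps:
T(L) = -1
N = -5 (N = -1 - 4 = -5)
J(h) = -4 (J(h) = (-1 + 2)**2 - 5 = 1**2 - 5 = 1 - 5 = -4)
99*(3*(J(0) - 5)) = 99*(3*(-4 - 5)) = 99*(3*(-9)) = 99*(-27) = -2673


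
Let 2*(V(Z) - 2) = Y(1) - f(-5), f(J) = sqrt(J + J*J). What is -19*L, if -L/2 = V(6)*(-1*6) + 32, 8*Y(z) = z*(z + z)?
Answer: 1463/2 + 228*sqrt(5) ≈ 1241.3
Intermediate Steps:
Y(z) = z**2/4 (Y(z) = (z*(z + z))/8 = (z*(2*z))/8 = (2*z**2)/8 = z**2/4)
f(J) = sqrt(J + J**2)
V(Z) = 17/8 - sqrt(5) (V(Z) = 2 + ((1/4)*1**2 - sqrt(-5*(1 - 5)))/2 = 2 + ((1/4)*1 - sqrt(-5*(-4)))/2 = 2 + (1/4 - sqrt(20))/2 = 2 + (1/4 - 2*sqrt(5))/2 = 2 + (1/8 - sqrt(5)) = 17/8 - sqrt(5))
L = -77/2 - 12*sqrt(5) (L = -2*((17/8 - sqrt(5))*(-1*6) + 32) = -2*((17/8 - sqrt(5))*(-6) + 32) = -2*((-51/4 + 6*sqrt(5)) + 32) = -2*(77/4 + 6*sqrt(5)) = -77/2 - 12*sqrt(5) ≈ -65.333)
-19*L = -19*(-77/2 - 12*sqrt(5)) = 1463/2 + 228*sqrt(5)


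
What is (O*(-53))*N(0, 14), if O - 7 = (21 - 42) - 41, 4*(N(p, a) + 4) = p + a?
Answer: -2915/2 ≈ -1457.5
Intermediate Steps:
N(p, a) = -4 + a/4 + p/4 (N(p, a) = -4 + (p + a)/4 = -4 + (a + p)/4 = -4 + (a/4 + p/4) = -4 + a/4 + p/4)
O = -55 (O = 7 + ((21 - 42) - 41) = 7 + (-21 - 41) = 7 - 62 = -55)
(O*(-53))*N(0, 14) = (-55*(-53))*(-4 + (1/4)*14 + (1/4)*0) = 2915*(-4 + 7/2 + 0) = 2915*(-1/2) = -2915/2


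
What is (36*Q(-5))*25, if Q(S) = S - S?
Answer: 0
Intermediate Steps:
Q(S) = 0
(36*Q(-5))*25 = (36*0)*25 = 0*25 = 0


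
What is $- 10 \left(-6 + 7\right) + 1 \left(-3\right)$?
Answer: $-13$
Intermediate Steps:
$- 10 \left(-6 + 7\right) + 1 \left(-3\right) = \left(-10\right) 1 - 3 = -10 - 3 = -13$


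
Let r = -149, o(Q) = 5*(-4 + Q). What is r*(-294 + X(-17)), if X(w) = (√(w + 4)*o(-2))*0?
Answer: 43806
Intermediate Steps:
o(Q) = -20 + 5*Q
X(w) = 0 (X(w) = (√(w + 4)*(-20 + 5*(-2)))*0 = (√(4 + w)*(-20 - 10))*0 = (√(4 + w)*(-30))*0 = -30*√(4 + w)*0 = 0)
r*(-294 + X(-17)) = -149*(-294 + 0) = -149*(-294) = 43806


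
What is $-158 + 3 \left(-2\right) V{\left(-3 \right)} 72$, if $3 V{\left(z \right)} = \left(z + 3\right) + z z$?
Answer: $-1454$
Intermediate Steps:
$V{\left(z \right)} = 1 + \frac{z}{3} + \frac{z^{2}}{3}$ ($V{\left(z \right)} = \frac{\left(z + 3\right) + z z}{3} = \frac{\left(3 + z\right) + z^{2}}{3} = \frac{3 + z + z^{2}}{3} = 1 + \frac{z}{3} + \frac{z^{2}}{3}$)
$-158 + 3 \left(-2\right) V{\left(-3 \right)} 72 = -158 + 3 \left(-2\right) \left(1 + \frac{1}{3} \left(-3\right) + \frac{\left(-3\right)^{2}}{3}\right) 72 = -158 + - 6 \left(1 - 1 + \frac{1}{3} \cdot 9\right) 72 = -158 + - 6 \left(1 - 1 + 3\right) 72 = -158 + \left(-6\right) 3 \cdot 72 = -158 - 1296 = -1454$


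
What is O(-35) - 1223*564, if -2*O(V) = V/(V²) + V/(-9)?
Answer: -217278788/315 ≈ -6.8977e+5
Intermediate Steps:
O(V) = -1/(2*V) + V/18 (O(V) = -(V/(V²) + V/(-9))/2 = -(V/V² + V*(-⅑))/2 = -(1/V - V/9)/2 = -1/(2*V) + V/18)
O(-35) - 1223*564 = (1/18)*(-9 + (-35)²)/(-35) - 1223*564 = (1/18)*(-1/35)*(-9 + 1225) - 689772 = (1/18)*(-1/35)*1216 - 689772 = -608/315 - 689772 = -217278788/315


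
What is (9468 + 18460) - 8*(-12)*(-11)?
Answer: 26872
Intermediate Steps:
(9468 + 18460) - 8*(-12)*(-11) = 27928 + 96*(-11) = 27928 - 1056 = 26872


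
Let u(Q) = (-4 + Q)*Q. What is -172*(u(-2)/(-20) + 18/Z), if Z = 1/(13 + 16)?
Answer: -448404/5 ≈ -89681.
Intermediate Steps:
u(Q) = Q*(-4 + Q)
Z = 1/29 ≈ 0.034483
-172*(u(-2)/(-20) + 18/Z) = -172*(-2*(-4 - 2)/(-20) + 18/(1/29)) = -172*(-2*(-6)*(-1/20) + 18*29) = -172*(12*(-1/20) + 522) = -172*(-⅗ + 522) = -172*2607/5 = -448404/5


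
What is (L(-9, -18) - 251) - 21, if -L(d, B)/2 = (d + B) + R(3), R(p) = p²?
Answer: -236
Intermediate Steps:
L(d, B) = -18 - 2*B - 2*d (L(d, B) = -2*((d + B) + 3²) = -2*((B + d) + 9) = -2*(9 + B + d) = -18 - 2*B - 2*d)
(L(-9, -18) - 251) - 21 = ((-18 - 2*(-18) - 2*(-9)) - 251) - 21 = ((-18 + 36 + 18) - 251) - 21 = (36 - 251) - 21 = -215 - 21 = -236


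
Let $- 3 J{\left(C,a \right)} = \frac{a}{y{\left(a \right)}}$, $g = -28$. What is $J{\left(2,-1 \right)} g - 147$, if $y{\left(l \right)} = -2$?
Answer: $- \frac{427}{3} \approx -142.33$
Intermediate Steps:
$J{\left(C,a \right)} = \frac{a}{6}$ ($J{\left(C,a \right)} = - \frac{a \frac{1}{-2}}{3} = - \frac{a \left(- \frac{1}{2}\right)}{3} = - \frac{\left(- \frac{1}{2}\right) a}{3} = \frac{a}{6}$)
$J{\left(2,-1 \right)} g - 147 = \frac{1}{6} \left(-1\right) \left(-28\right) - 147 = \left(- \frac{1}{6}\right) \left(-28\right) - 147 = \frac{14}{3} - 147 = - \frac{427}{3}$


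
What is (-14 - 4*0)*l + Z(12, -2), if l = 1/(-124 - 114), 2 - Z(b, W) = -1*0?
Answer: 35/17 ≈ 2.0588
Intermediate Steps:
Z(b, W) = 2 (Z(b, W) = 2 - (-1)*0 = 2 - 1*0 = 2 + 0 = 2)
l = -1/238 (l = 1/(-238) = -1/238 ≈ -0.0042017)
(-14 - 4*0)*l + Z(12, -2) = (-14 - 4*0)*(-1/238) + 2 = (-14 - 1*0)*(-1/238) + 2 = (-14 + 0)*(-1/238) + 2 = -14*(-1/238) + 2 = 1/17 + 2 = 35/17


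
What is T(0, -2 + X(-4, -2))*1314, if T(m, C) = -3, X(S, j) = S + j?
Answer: -3942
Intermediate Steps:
T(0, -2 + X(-4, -2))*1314 = -3*1314 = -3942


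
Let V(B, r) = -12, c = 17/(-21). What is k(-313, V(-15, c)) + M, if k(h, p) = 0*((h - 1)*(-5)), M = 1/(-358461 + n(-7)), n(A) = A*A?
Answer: -1/358412 ≈ -2.7901e-6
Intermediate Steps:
c = -17/21 (c = 17*(-1/21) = -17/21 ≈ -0.80952)
n(A) = A**2
M = -1/358412 (M = 1/(-358461 + (-7)**2) = 1/(-358461 + 49) = 1/(-358412) = -1/358412 ≈ -2.7901e-6)
k(h, p) = 0 (k(h, p) = 0*((-1 + h)*(-5)) = 0*(5 - 5*h) = 0)
k(-313, V(-15, c)) + M = 0 - 1/358412 = -1/358412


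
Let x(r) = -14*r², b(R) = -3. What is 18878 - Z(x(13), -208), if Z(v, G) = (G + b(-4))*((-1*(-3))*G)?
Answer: -112786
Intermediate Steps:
Z(v, G) = 3*G*(-3 + G) (Z(v, G) = (G - 3)*((-1*(-3))*G) = (-3 + G)*(3*G) = 3*G*(-3 + G))
18878 - Z(x(13), -208) = 18878 - 3*(-208)*(-3 - 208) = 18878 - 3*(-208)*(-211) = 18878 - 1*131664 = 18878 - 131664 = -112786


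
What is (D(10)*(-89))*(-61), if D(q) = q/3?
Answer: 54290/3 ≈ 18097.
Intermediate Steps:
D(q) = q/3 (D(q) = q*(⅓) = q/3)
(D(10)*(-89))*(-61) = (((⅓)*10)*(-89))*(-61) = ((10/3)*(-89))*(-61) = -890/3*(-61) = 54290/3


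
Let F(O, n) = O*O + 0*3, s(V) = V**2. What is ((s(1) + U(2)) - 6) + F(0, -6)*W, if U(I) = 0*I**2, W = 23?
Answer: -5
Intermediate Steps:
F(O, n) = O**2 (F(O, n) = O**2 + 0 = O**2)
U(I) = 0
((s(1) + U(2)) - 6) + F(0, -6)*W = ((1**2 + 0) - 6) + 0**2*23 = ((1 + 0) - 6) + 0*23 = (1 - 6) + 0 = -5 + 0 = -5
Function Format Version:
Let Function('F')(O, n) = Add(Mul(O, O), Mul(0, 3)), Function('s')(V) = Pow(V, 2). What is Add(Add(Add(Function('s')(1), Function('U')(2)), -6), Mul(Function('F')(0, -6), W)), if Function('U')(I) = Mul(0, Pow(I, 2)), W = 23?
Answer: -5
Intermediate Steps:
Function('F')(O, n) = Pow(O, 2) (Function('F')(O, n) = Add(Pow(O, 2), 0) = Pow(O, 2))
Function('U')(I) = 0
Add(Add(Add(Function('s')(1), Function('U')(2)), -6), Mul(Function('F')(0, -6), W)) = Add(Add(Add(Pow(1, 2), 0), -6), Mul(Pow(0, 2), 23)) = Add(Add(Add(1, 0), -6), Mul(0, 23)) = Add(Add(1, -6), 0) = Add(-5, 0) = -5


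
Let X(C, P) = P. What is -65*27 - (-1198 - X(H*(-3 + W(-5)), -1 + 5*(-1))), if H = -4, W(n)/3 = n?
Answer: -563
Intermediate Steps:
W(n) = 3*n
-65*27 - (-1198 - X(H*(-3 + W(-5)), -1 + 5*(-1))) = -65*27 - (-1198 - (-1 + 5*(-1))) = -1755 - (-1198 - (-1 - 5)) = -1755 - (-1198 - 1*(-6)) = -1755 - (-1198 + 6) = -1755 - 1*(-1192) = -1755 + 1192 = -563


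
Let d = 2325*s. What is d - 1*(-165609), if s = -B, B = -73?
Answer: 335334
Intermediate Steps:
s = 73 (s = -1*(-73) = 73)
d = 169725 (d = 2325*73 = 169725)
d - 1*(-165609) = 169725 - 1*(-165609) = 169725 + 165609 = 335334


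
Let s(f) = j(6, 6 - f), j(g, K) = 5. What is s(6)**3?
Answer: 125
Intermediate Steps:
s(f) = 5
s(6)**3 = 5**3 = 125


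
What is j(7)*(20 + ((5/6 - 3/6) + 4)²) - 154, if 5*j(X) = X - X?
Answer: -154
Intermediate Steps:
j(X) = 0 (j(X) = (X - X)/5 = (⅕)*0 = 0)
j(7)*(20 + ((5/6 - 3/6) + 4)²) - 154 = 0*(20 + ((5/6 - 3/6) + 4)²) - 154 = 0*(20 + ((5*(⅙) - 3*⅙) + 4)²) - 154 = 0*(20 + ((⅚ - ½) + 4)²) - 154 = 0*(20 + (⅓ + 4)²) - 154 = 0*(20 + (13/3)²) - 154 = 0*(20 + 169/9) - 154 = 0*(349/9) - 154 = 0 - 154 = -154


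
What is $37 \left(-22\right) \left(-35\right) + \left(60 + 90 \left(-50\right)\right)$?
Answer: $24050$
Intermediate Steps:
$37 \left(-22\right) \left(-35\right) + \left(60 + 90 \left(-50\right)\right) = \left(-814\right) \left(-35\right) + \left(60 - 4500\right) = 28490 - 4440 = 24050$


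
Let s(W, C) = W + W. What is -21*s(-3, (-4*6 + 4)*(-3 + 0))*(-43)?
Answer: -5418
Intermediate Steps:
s(W, C) = 2*W
-21*s(-3, (-4*6 + 4)*(-3 + 0))*(-43) = -42*(-3)*(-43) = -21*(-6)*(-43) = 126*(-43) = -5418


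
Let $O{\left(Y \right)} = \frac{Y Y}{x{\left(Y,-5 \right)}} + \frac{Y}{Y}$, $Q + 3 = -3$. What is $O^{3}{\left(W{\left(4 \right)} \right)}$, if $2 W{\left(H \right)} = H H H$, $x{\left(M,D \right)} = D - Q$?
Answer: $1076890625$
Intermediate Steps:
$Q = -6$ ($Q = -3 - 3 = -6$)
$x{\left(M,D \right)} = 6 + D$ ($x{\left(M,D \right)} = D - -6 = D + 6 = 6 + D$)
$W{\left(H \right)} = \frac{H^{3}}{2}$ ($W{\left(H \right)} = \frac{H H H}{2} = \frac{H^{2} H}{2} = \frac{H^{3}}{2}$)
$O{\left(Y \right)} = 1 + Y^{2}$ ($O{\left(Y \right)} = \frac{Y Y}{6 - 5} + \frac{Y}{Y} = \frac{Y^{2}}{1} + 1 = Y^{2} \cdot 1 + 1 = Y^{2} + 1 = 1 + Y^{2}$)
$O^{3}{\left(W{\left(4 \right)} \right)} = \left(1 + \left(\frac{4^{3}}{2}\right)^{2}\right)^{3} = \left(1 + \left(\frac{1}{2} \cdot 64\right)^{2}\right)^{3} = \left(1 + 32^{2}\right)^{3} = \left(1 + 1024\right)^{3} = 1025^{3} = 1076890625$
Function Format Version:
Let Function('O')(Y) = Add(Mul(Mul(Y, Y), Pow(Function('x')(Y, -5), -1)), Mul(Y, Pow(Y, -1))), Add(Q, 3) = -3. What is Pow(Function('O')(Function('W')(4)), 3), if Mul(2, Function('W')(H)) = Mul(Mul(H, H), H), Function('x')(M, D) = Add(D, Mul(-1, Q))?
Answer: 1076890625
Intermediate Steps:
Q = -6 (Q = Add(-3, -3) = -6)
Function('x')(M, D) = Add(6, D) (Function('x')(M, D) = Add(D, Mul(-1, -6)) = Add(D, 6) = Add(6, D))
Function('W')(H) = Mul(Rational(1, 2), Pow(H, 3)) (Function('W')(H) = Mul(Rational(1, 2), Mul(Mul(H, H), H)) = Mul(Rational(1, 2), Mul(Pow(H, 2), H)) = Mul(Rational(1, 2), Pow(H, 3)))
Function('O')(Y) = Add(1, Pow(Y, 2)) (Function('O')(Y) = Add(Mul(Mul(Y, Y), Pow(Add(6, -5), -1)), Mul(Y, Pow(Y, -1))) = Add(Mul(Pow(Y, 2), Pow(1, -1)), 1) = Add(Mul(Pow(Y, 2), 1), 1) = Add(Pow(Y, 2), 1) = Add(1, Pow(Y, 2)))
Pow(Function('O')(Function('W')(4)), 3) = Pow(Add(1, Pow(Mul(Rational(1, 2), Pow(4, 3)), 2)), 3) = Pow(Add(1, Pow(Mul(Rational(1, 2), 64), 2)), 3) = Pow(Add(1, Pow(32, 2)), 3) = Pow(Add(1, 1024), 3) = Pow(1025, 3) = 1076890625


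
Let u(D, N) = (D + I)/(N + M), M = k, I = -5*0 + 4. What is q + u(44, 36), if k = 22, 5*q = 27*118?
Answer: 92514/145 ≈ 638.03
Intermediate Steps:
q = 3186/5 (q = (27*118)/5 = (⅕)*3186 = 3186/5 ≈ 637.20)
I = 4 (I = 0 + 4 = 4)
M = 22
u(D, N) = (4 + D)/(22 + N) (u(D, N) = (D + 4)/(N + 22) = (4 + D)/(22 + N))
q + u(44, 36) = 3186/5 + (4 + 44)/(22 + 36) = 3186/5 + 48/58 = 3186/5 + (1/58)*48 = 3186/5 + 24/29 = 92514/145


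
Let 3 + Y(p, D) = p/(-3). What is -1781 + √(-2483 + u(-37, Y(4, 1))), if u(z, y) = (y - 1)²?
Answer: -1781 + I*√22091/3 ≈ -1781.0 + 49.543*I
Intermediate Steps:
Y(p, D) = -3 - p/3 (Y(p, D) = -3 + p/(-3) = -3 + p*(-⅓) = -3 - p/3)
u(z, y) = (-1 + y)²
-1781 + √(-2483 + u(-37, Y(4, 1))) = -1781 + √(-2483 + (-1 + (-3 - ⅓*4))²) = -1781 + √(-2483 + (-1 + (-3 - 4/3))²) = -1781 + √(-2483 + (-1 - 13/3)²) = -1781 + √(-2483 + (-16/3)²) = -1781 + √(-2483 + 256/9) = -1781 + √(-22091/9) = -1781 + I*√22091/3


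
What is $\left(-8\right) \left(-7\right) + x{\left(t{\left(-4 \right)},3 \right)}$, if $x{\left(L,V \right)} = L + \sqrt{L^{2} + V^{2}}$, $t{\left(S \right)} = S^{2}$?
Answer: $72 + \sqrt{265} \approx 88.279$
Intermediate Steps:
$\left(-8\right) \left(-7\right) + x{\left(t{\left(-4 \right)},3 \right)} = \left(-8\right) \left(-7\right) + \left(\left(-4\right)^{2} + \sqrt{\left(\left(-4\right)^{2}\right)^{2} + 3^{2}}\right) = 56 + \left(16 + \sqrt{16^{2} + 9}\right) = 56 + \left(16 + \sqrt{256 + 9}\right) = 56 + \left(16 + \sqrt{265}\right) = 72 + \sqrt{265}$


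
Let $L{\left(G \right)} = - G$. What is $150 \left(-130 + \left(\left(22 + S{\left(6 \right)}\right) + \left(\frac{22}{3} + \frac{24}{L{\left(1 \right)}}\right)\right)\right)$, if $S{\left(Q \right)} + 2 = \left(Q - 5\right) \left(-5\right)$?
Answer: $-19750$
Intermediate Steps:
$S{\left(Q \right)} = 23 - 5 Q$ ($S{\left(Q \right)} = -2 + \left(Q - 5\right) \left(-5\right) = -2 + \left(-5 + Q\right) \left(-5\right) = -2 - \left(-25 + 5 Q\right) = 23 - 5 Q$)
$150 \left(-130 + \left(\left(22 + S{\left(6 \right)}\right) + \left(\frac{22}{3} + \frac{24}{L{\left(1 \right)}}\right)\right)\right) = 150 \left(-130 + \left(\left(22 + \left(23 - 30\right)\right) + \left(\frac{22}{3} + \frac{24}{\left(-1\right) 1}\right)\right)\right) = 150 \left(-130 + \left(\left(22 + \left(23 - 30\right)\right) + \left(22 \cdot \frac{1}{3} + \frac{24}{-1}\right)\right)\right) = 150 \left(-130 + \left(\left(22 - 7\right) + \left(\frac{22}{3} + 24 \left(-1\right)\right)\right)\right) = 150 \left(-130 + \left(15 + \left(\frac{22}{3} - 24\right)\right)\right) = 150 \left(-130 + \left(15 - \frac{50}{3}\right)\right) = 150 \left(-130 - \frac{5}{3}\right) = 150 \left(- \frac{395}{3}\right) = -19750$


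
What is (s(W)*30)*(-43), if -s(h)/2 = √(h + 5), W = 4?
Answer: 7740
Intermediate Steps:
s(h) = -2*√(5 + h) (s(h) = -2*√(h + 5) = -2*√(5 + h))
(s(W)*30)*(-43) = (-2*√(5 + 4)*30)*(-43) = (-2*√9*30)*(-43) = (-2*3*30)*(-43) = -6*30*(-43) = -180*(-43) = 7740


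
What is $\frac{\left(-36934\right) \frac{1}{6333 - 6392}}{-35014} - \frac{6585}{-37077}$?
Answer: $\frac{34559498}{216369013} \approx 0.15972$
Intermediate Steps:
$\frac{\left(-36934\right) \frac{1}{6333 - 6392}}{-35014} - \frac{6585}{-37077} = - \frac{36934}{-59} \left(- \frac{1}{35014}\right) - - \frac{2195}{12359} = \left(-36934\right) \left(- \frac{1}{59}\right) \left(- \frac{1}{35014}\right) + \frac{2195}{12359} = 626 \left(- \frac{1}{35014}\right) + \frac{2195}{12359} = - \frac{313}{17507} + \frac{2195}{12359} = \frac{34559498}{216369013}$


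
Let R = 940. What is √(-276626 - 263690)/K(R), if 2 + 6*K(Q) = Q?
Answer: 6*I*√135079/469 ≈ 4.7019*I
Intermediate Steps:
K(Q) = -⅓ + Q/6
√(-276626 - 263690)/K(R) = √(-276626 - 263690)/(-⅓ + (⅙)*940) = √(-540316)/(-⅓ + 470/3) = (2*I*√135079)/(469/3) = (2*I*√135079)*(3/469) = 6*I*√135079/469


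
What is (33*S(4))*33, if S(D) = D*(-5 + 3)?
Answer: -8712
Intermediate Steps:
S(D) = -2*D (S(D) = D*(-2) = -2*D)
(33*S(4))*33 = (33*(-2*4))*33 = (33*(-8))*33 = -264*33 = -8712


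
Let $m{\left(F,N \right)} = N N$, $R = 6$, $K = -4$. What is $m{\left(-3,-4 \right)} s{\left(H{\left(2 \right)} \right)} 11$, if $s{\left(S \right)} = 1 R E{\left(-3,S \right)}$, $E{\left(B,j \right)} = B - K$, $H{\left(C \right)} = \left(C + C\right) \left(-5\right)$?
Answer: $1056$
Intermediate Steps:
$H{\left(C \right)} = - 10 C$ ($H{\left(C \right)} = 2 C \left(-5\right) = - 10 C$)
$m{\left(F,N \right)} = N^{2}$
$E{\left(B,j \right)} = 4 + B$ ($E{\left(B,j \right)} = B - -4 = B + 4 = 4 + B$)
$s{\left(S \right)} = 6$ ($s{\left(S \right)} = 1 \cdot 6 \left(4 - 3\right) = 6 \cdot 1 = 6$)
$m{\left(-3,-4 \right)} s{\left(H{\left(2 \right)} \right)} 11 = \left(-4\right)^{2} \cdot 6 \cdot 11 = 16 \cdot 6 \cdot 11 = 96 \cdot 11 = 1056$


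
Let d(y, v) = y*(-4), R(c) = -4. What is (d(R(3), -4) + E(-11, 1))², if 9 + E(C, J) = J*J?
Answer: 64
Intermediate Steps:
E(C, J) = -9 + J² (E(C, J) = -9 + J*J = -9 + J²)
d(y, v) = -4*y
(d(R(3), -4) + E(-11, 1))² = (-4*(-4) + (-9 + 1²))² = (16 + (-9 + 1))² = (16 - 8)² = 8² = 64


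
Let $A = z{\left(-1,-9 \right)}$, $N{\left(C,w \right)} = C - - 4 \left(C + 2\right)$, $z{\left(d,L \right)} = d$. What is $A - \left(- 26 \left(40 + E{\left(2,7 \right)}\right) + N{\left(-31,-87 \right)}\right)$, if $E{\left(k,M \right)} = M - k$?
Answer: $1316$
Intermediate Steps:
$N{\left(C,w \right)} = 8 + 5 C$ ($N{\left(C,w \right)} = C - - 4 \left(2 + C\right) = C - \left(-8 - 4 C\right) = C + \left(8 + 4 C\right) = 8 + 5 C$)
$A = -1$
$A - \left(- 26 \left(40 + E{\left(2,7 \right)}\right) + N{\left(-31,-87 \right)}\right) = -1 - \left(- 26 \left(40 + \left(7 - 2\right)\right) + \left(8 + 5 \left(-31\right)\right)\right) = -1 - \left(- 26 \left(40 + \left(7 - 2\right)\right) + \left(8 - 155\right)\right) = -1 - \left(- 26 \left(40 + 5\right) - 147\right) = -1 - \left(\left(-26\right) 45 - 147\right) = -1 - \left(-1170 - 147\right) = -1 - -1317 = -1 + 1317 = 1316$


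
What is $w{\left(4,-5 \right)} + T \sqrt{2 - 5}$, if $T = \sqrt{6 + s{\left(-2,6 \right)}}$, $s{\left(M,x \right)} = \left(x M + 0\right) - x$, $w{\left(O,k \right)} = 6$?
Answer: $0$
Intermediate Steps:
$s{\left(M,x \right)} = - x + M x$ ($s{\left(M,x \right)} = \left(M x + 0\right) - x = M x - x = - x + M x$)
$T = 2 i \sqrt{3}$ ($T = \sqrt{6 + 6 \left(-1 - 2\right)} = \sqrt{6 + 6 \left(-3\right)} = \sqrt{6 - 18} = \sqrt{-12} = 2 i \sqrt{3} \approx 3.4641 i$)
$w{\left(4,-5 \right)} + T \sqrt{2 - 5} = 6 + 2 i \sqrt{3} \sqrt{2 - 5} = 6 + 2 i \sqrt{3} \sqrt{-3} = 6 + 2 i \sqrt{3} i \sqrt{3} = 6 - 6 = 0$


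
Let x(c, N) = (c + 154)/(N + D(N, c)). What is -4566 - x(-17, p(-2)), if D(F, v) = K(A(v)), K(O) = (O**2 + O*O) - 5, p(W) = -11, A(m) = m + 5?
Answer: -1242089/272 ≈ -4566.5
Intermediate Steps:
A(m) = 5 + m
K(O) = -5 + 2*O**2 (K(O) = (O**2 + O**2) - 5 = 2*O**2 - 5 = -5 + 2*O**2)
D(F, v) = -5 + 2*(5 + v)**2
x(c, N) = (154 + c)/(-5 + N + 2*(5 + c)**2) (x(c, N) = (c + 154)/(N + (-5 + 2*(5 + c)**2)) = (154 + c)/(-5 + N + 2*(5 + c)**2))
-4566 - x(-17, p(-2)) = -4566 - (154 - 17)/(-5 - 11 + 2*(5 - 17)**2) = -4566 - 137/(-5 - 11 + 2*(-12)**2) = -4566 - 137/(-5 - 11 + 2*144) = -4566 - 137/(-5 - 11 + 288) = -4566 - 137/272 = -1242089/272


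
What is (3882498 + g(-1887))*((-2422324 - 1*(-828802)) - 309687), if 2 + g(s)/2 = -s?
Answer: -7396380234012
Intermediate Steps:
g(s) = -4 - 2*s (g(s) = -4 + 2*(-s) = -4 - 2*s)
(3882498 + g(-1887))*((-2422324 - 1*(-828802)) - 309687) = (3882498 + (-4 - 2*(-1887)))*((-2422324 - 1*(-828802)) - 309687) = (3882498 + (-4 + 3774))*((-2422324 + 828802) - 309687) = (3882498 + 3770)*(-1593522 - 309687) = 3886268*(-1903209) = -7396380234012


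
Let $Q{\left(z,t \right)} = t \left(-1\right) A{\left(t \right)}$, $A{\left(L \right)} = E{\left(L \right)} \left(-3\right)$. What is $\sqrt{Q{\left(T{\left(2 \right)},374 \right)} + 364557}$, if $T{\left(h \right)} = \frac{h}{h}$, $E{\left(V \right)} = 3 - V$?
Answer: $3 i \sqrt{5745} \approx 227.39 i$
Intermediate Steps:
$A{\left(L \right)} = -9 + 3 L$ ($A{\left(L \right)} = \left(3 - L\right) \left(-3\right) = -9 + 3 L$)
$T{\left(h \right)} = 1$
$Q{\left(z,t \right)} = - t \left(-9 + 3 t\right)$ ($Q{\left(z,t \right)} = t \left(-1\right) \left(-9 + 3 t\right) = - t \left(-9 + 3 t\right)$)
$\sqrt{Q{\left(T{\left(2 \right)},374 \right)} + 364557} = \sqrt{3 \cdot 374 \left(3 - 374\right) + 364557} = \sqrt{3 \cdot 374 \left(-371\right) + 364557} = \sqrt{-416262 + 364557} = \sqrt{-51705} = 3 i \sqrt{5745}$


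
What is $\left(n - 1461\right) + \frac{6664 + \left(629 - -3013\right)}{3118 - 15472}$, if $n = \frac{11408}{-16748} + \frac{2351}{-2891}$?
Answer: $- \frac{109413399681863}{74770219209} \approx -1463.3$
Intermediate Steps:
$n = - \frac{18088769}{12104617}$ ($n = 11408 \left(- \frac{1}{16748}\right) + 2351 \left(- \frac{1}{2891}\right) = - \frac{2852}{4187} - \frac{2351}{2891} = - \frac{18088769}{12104617} \approx -1.4944$)
$\left(n - 1461\right) + \frac{6664 + \left(629 - -3013\right)}{3118 - 15472} = \left(- \frac{18088769}{12104617} - 1461\right) + \frac{6664 + \left(629 - -3013\right)}{3118 - 15472} = - \frac{17702934206}{12104617} + \frac{6664 + \left(629 + 3013\right)}{-12354} = - \frac{17702934206}{12104617} + \left(6664 + 3642\right) \left(- \frac{1}{12354}\right) = - \frac{17702934206}{12104617} + 10306 \left(- \frac{1}{12354}\right) = - \frac{17702934206}{12104617} - \frac{5153}{6177} = - \frac{109413399681863}{74770219209}$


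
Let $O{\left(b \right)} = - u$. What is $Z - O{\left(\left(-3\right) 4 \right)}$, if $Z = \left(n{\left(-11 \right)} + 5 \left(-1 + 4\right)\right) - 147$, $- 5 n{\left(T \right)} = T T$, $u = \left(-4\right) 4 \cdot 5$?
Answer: $- \frac{1181}{5} \approx -236.2$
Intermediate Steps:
$u = -80$ ($u = \left(-16\right) 5 = -80$)
$n{\left(T \right)} = - \frac{T^{2}}{5}$ ($n{\left(T \right)} = - \frac{T T}{5} = - \frac{T^{2}}{5}$)
$O{\left(b \right)} = 80$ ($O{\left(b \right)} = \left(-1\right) \left(-80\right) = 80$)
$Z = - \frac{781}{5}$ ($Z = \left(- \frac{\left(-11\right)^{2}}{5} + 5 \left(-1 + 4\right)\right) - 147 = \left(\left(- \frac{1}{5}\right) 121 + 5 \cdot 3\right) - 147 = \left(- \frac{121}{5} + 15\right) - 147 = - \frac{46}{5} - 147 = - \frac{781}{5} \approx -156.2$)
$Z - O{\left(\left(-3\right) 4 \right)} = - \frac{781}{5} - 80 = - \frac{1181}{5}$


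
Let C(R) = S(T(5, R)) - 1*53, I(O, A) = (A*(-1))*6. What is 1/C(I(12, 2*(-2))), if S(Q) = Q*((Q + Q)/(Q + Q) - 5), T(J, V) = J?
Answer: -1/73 ≈ -0.013699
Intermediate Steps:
S(Q) = -4*Q (S(Q) = Q*((2*Q)/((2*Q)) - 5) = Q*((2*Q)*(1/(2*Q)) - 5) = Q*(1 - 5) = Q*(-4) = -4*Q)
I(O, A) = -6*A (I(O, A) = -A*6 = -6*A)
C(R) = -73 (C(R) = -4*5 - 1*53 = -20 - 53 = -73)
1/C(I(12, 2*(-2))) = 1/(-73) = -1/73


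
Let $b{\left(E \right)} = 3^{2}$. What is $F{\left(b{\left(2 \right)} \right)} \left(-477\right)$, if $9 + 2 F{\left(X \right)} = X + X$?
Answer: $- \frac{4293}{2} \approx -2146.5$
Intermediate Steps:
$b{\left(E \right)} = 9$
$F{\left(X \right)} = - \frac{9}{2} + X$ ($F{\left(X \right)} = - \frac{9}{2} + \frac{X + X}{2} = - \frac{9}{2} + \frac{2 X}{2} = - \frac{9}{2} + X$)
$F{\left(b{\left(2 \right)} \right)} \left(-477\right) = \left(- \frac{9}{2} + 9\right) \left(-477\right) = \frac{9}{2} \left(-477\right) = - \frac{4293}{2}$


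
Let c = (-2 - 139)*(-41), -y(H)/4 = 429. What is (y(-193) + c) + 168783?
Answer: 172848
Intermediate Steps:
y(H) = -1716 (y(H) = -4*429 = -1716)
c = 5781 (c = -141*(-41) = 5781)
(y(-193) + c) + 168783 = (-1716 + 5781) + 168783 = 4065 + 168783 = 172848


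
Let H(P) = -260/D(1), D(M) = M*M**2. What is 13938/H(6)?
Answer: -6969/130 ≈ -53.608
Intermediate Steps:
D(M) = M**3
H(P) = -260 (H(P) = -260/(1**3) = -260/1 = -260*1 = -260)
13938/H(6) = 13938/(-260) = 13938*(-1/260) = -6969/130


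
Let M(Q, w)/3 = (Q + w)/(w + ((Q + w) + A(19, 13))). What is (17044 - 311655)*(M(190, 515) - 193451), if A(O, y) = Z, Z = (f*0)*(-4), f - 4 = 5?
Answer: 13906116764431/244 ≈ 5.6992e+10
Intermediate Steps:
f = 9 (f = 4 + 5 = 9)
Z = 0 (Z = (9*0)*(-4) = 0*(-4) = 0)
A(O, y) = 0
M(Q, w) = 3*(Q + w)/(Q + 2*w) (M(Q, w) = 3*((Q + w)/(w + ((Q + w) + 0))) = 3*((Q + w)/(w + (Q + w))) = 3*((Q + w)/(Q + 2*w)) = 3*(Q + w)/(Q + 2*w))
(17044 - 311655)*(M(190, 515) - 193451) = (17044 - 311655)*(3*(190 + 515)/(190 + 2*515) - 193451) = -294611*(3*705/(190 + 1030) - 193451) = -294611*(3*705/1220 - 193451) = -294611*(3*(1/1220)*705 - 193451) = -294611*(423/244 - 193451) = -294611*(-47201621/244) = 13906116764431/244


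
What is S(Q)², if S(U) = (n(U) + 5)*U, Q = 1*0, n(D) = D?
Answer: 0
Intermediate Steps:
Q = 0
S(U) = U*(5 + U) (S(U) = (U + 5)*U = (5 + U)*U = U*(5 + U))
S(Q)² = (0*(5 + 0))² = (0*5)² = 0² = 0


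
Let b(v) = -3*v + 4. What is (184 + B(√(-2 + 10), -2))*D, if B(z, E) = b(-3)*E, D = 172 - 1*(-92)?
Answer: 41712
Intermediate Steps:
b(v) = 4 - 3*v
D = 264 (D = 172 + 92 = 264)
B(z, E) = 13*E (B(z, E) = (4 - 3*(-3))*E = (4 + 9)*E = 13*E)
(184 + B(√(-2 + 10), -2))*D = (184 + 13*(-2))*264 = (184 - 26)*264 = 158*264 = 41712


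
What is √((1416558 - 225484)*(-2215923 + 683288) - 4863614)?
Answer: 2*I*√456371640901 ≈ 1.3511e+6*I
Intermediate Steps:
√((1416558 - 225484)*(-2215923 + 683288) - 4863614) = √(1191074*(-1532635) - 4863614) = √(-1825481699990 - 4863614) = √(-1825486563604) = 2*I*√456371640901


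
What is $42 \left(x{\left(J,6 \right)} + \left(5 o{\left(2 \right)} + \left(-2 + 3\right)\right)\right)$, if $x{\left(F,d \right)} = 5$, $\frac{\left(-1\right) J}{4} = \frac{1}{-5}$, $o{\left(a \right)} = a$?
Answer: $672$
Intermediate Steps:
$J = \frac{4}{5}$ ($J = - \frac{4}{-5} = \left(-4\right) \left(- \frac{1}{5}\right) = \frac{4}{5} \approx 0.8$)
$42 \left(x{\left(J,6 \right)} + \left(5 o{\left(2 \right)} + \left(-2 + 3\right)\right)\right) = 42 \left(5 + \left(5 \cdot 2 + \left(-2 + 3\right)\right)\right) = 42 \left(5 + \left(10 + 1\right)\right) = 42 \left(5 + 11\right) = 42 \cdot 16 = 672$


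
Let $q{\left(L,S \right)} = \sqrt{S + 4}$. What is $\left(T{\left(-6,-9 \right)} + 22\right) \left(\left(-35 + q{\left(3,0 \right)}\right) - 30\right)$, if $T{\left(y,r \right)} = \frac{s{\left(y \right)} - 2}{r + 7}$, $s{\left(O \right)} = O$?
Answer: $-1638$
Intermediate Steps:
$q{\left(L,S \right)} = \sqrt{4 + S}$
$T{\left(y,r \right)} = \frac{-2 + y}{7 + r}$ ($T{\left(y,r \right)} = \frac{y - 2}{r + 7} = \frac{-2 + y}{7 + r}$)
$\left(T{\left(-6,-9 \right)} + 22\right) \left(\left(-35 + q{\left(3,0 \right)}\right) - 30\right) = \left(\frac{-2 - 6}{7 - 9} + 22\right) \left(\left(-35 + \sqrt{4 + 0}\right) - 30\right) = \left(\frac{1}{-2} \left(-8\right) + 22\right) \left(\left(-35 + \sqrt{4}\right) - 30\right) = \left(\left(- \frac{1}{2}\right) \left(-8\right) + 22\right) \left(\left(-35 + 2\right) - 30\right) = \left(4 + 22\right) \left(-33 - 30\right) = 26 \left(-63\right) = -1638$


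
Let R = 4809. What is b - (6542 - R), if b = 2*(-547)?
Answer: -2827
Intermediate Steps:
b = -1094
b - (6542 - R) = -1094 - (6542 - 1*4809) = -1094 - (6542 - 4809) = -1094 - 1*1733 = -1094 - 1733 = -2827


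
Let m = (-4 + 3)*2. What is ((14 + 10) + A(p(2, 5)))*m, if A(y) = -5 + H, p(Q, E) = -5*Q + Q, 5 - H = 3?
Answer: -42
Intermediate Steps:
H = 2 (H = 5 - 1*3 = 5 - 3 = 2)
p(Q, E) = -4*Q
A(y) = -3 (A(y) = -5 + 2 = -3)
m = -2 (m = -1*2 = -2)
((14 + 10) + A(p(2, 5)))*m = ((14 + 10) - 3)*(-2) = (24 - 3)*(-2) = 21*(-2) = -42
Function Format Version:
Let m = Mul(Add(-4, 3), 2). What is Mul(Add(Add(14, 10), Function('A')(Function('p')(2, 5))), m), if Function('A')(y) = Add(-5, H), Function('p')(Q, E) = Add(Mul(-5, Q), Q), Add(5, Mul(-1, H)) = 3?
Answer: -42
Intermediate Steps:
H = 2 (H = Add(5, Mul(-1, 3)) = Add(5, -3) = 2)
Function('p')(Q, E) = Mul(-4, Q)
Function('A')(y) = -3 (Function('A')(y) = Add(-5, 2) = -3)
m = -2 (m = Mul(-1, 2) = -2)
Mul(Add(Add(14, 10), Function('A')(Function('p')(2, 5))), m) = Mul(Add(Add(14, 10), -3), -2) = Mul(Add(24, -3), -2) = Mul(21, -2) = -42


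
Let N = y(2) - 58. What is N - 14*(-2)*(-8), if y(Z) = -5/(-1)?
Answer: -277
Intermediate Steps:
y(Z) = 5 (y(Z) = -5*(-1) = 5)
N = -53 (N = 5 - 58 = -53)
N - 14*(-2)*(-8) = -53 - 14*(-2)*(-8) = -53 + 28*(-8) = -53 - 224 = -277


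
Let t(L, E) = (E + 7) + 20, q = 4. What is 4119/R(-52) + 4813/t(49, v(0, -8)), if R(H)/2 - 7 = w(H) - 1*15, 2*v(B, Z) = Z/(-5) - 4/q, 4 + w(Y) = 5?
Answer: -64381/546 ≈ -117.91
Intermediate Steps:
w(Y) = 1 (w(Y) = -4 + 5 = 1)
v(B, Z) = -½ - Z/10 (v(B, Z) = (Z/(-5) - 4/4)/2 = (Z*(-⅕) - 4*¼)/2 = (-Z/5 - 1)/2 = (-1 - Z/5)/2 = -½ - Z/10)
R(H) = -14 (R(H) = 14 + 2*(1 - 1*15) = 14 + 2*(1 - 15) = 14 + 2*(-14) = 14 - 28 = -14)
t(L, E) = 27 + E (t(L, E) = (7 + E) + 20 = 27 + E)
4119/R(-52) + 4813/t(49, v(0, -8)) = 4119/(-14) + 4813/(27 + (-½ - ⅒*(-8))) = 4119*(-1/14) + 4813/(27 + (-½ + ⅘)) = -4119/14 + 4813/(27 + 3/10) = -4119/14 + 4813/(273/10) = -4119/14 + 4813*(10/273) = -4119/14 + 48130/273 = -64381/546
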